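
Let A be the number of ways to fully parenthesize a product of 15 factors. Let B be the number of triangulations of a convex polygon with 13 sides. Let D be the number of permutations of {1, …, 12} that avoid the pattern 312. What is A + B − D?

2525214

Parenthesizations of m factors correspond to full binary trees with m leaves, counted by C_{m−1}; m = 15 gives C_14. So A = C_14 = 2674440.
A convex 13-gon is triangulated into 11 triangles, and the number of such triangulations is the Catalan number C_{13−2} = C_11. So B = C_11 = 58786.
For any fixed pattern of length 3, the pattern-avoiding permutations of [12] number C_12. So D = C_12 = 208012.
A + B − D = 2674440 + 58786 − 208012 = 2525214.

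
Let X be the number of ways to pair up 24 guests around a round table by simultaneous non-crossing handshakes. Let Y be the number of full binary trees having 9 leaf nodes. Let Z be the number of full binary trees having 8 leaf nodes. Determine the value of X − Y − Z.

206153

With 24 = 2·12 people, non-crossing handshake pairings are non-crossing perfect matchings on a circle, counted by C_12. So X = C_12 = 208012.
Full binary trees with 9 leaves have 9−1 = 8 internal nodes, so there are C_8 of them. So Y = C_8 = 1430.
A full binary tree with L leaves has L−1 internal nodes and is counted by C_{L−1}; L = 8 gives C_7. So Z = C_7 = 429.
X − Y − Z = 208012 − 1430 − 429 = 206153.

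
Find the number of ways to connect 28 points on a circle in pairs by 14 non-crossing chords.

Non-crossing perfect matchings of 2n points on a circle are counted by C_n; with 28 points, n = 14.
C_14 = 2674440.

2674440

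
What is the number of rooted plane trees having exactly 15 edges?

Rooted ordered trees with n edges are counted by C_n; here n = 15.
C_15 = 9694845.

9694845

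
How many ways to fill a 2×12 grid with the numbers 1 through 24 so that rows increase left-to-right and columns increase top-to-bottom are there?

208012

By the hook-length formula (or a Dyck-path bijection), SYT of shape 2×12 number C_12.
C_12 = C_11 · 2(2·11+1)/(11+2) = 58786 · 46/13 = 208012.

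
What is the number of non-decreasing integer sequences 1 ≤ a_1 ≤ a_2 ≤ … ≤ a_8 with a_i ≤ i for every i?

1430

Such sub-staircase sequences of length n are counted by C_n; here n = 8.
C_8 = C(16,8)/9 = 12870/9 = 1430.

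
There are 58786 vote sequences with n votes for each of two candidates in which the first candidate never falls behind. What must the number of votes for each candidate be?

11

Such ballot sequences with n votes each are counted by C_n; 58786 = C_11.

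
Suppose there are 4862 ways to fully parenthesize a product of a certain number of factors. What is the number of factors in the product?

10

Parenthesizations of m factors are counted by C_{m−1}. The Catalan number equal to 4862 is C_9.
So the index is 9, and the number of factors is 9 + 1 = 10.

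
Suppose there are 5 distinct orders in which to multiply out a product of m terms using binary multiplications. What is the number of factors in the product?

4

Parenthesizations of m factors are counted by C_{m−1}, and C_3 = 5.
So the index is 3, and the number of factors is 3 + 1 = 4.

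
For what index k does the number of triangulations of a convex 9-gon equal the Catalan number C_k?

A convex 9-gon is triangulated into 7 triangles, and the number of such triangulations is the Catalan number C_{9−2} = C_7.

7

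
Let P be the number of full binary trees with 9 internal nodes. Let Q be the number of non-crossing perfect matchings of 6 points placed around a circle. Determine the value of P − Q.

4857

Full binary trees with n internal nodes are counted by C_n; here n = 9. So P = C_9 = 4862.
Non-crossing perfect matchings of 2n points on a circle are counted by C_n; with 6 points, n = 3. So Q = C_3 = 5.
P − Q = 4862 − 5 = 4857.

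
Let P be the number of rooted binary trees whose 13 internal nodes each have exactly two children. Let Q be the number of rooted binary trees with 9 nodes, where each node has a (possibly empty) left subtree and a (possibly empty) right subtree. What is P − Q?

Full binary trees with n internal nodes are counted by C_n; here n = 13. So P = C_13 = 742900.
Binary trees (left/right distinguished) on n nodes are counted by C_n; here n = 9. So Q = C_9 = 4862.
P − Q = 742900 − 4862 = 738038.

738038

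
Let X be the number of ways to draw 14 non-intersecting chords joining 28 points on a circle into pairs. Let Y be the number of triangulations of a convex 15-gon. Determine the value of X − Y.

1931540

Pairing 28 circle points by 14 non-crossing chords gives C_14 matchings. So X = C_14 = 2674440.
The number of triangulations of a 15-gon is the Catalan number C_13 (index = sides − 2). So Y = C_13 = 742900.
X − Y = 2674440 − 742900 = 1931540.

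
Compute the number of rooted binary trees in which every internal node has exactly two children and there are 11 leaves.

Full binary trees with 11 leaves have 11−1 = 10 internal nodes, so there are C_10 of them.
C_10 = C(20,10)/11 = 184756/11 = 16796.

16796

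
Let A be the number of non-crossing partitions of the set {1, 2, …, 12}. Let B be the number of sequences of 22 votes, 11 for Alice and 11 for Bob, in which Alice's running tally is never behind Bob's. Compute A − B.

149226

The non-crossing partitions of [12] form a lattice of size C_12. So A = C_12 = 208012.
Reading a vote for the leader as '(' and for the other as ')' turns such a sequence into a balanced string of 11 pairs, so the count is C_11. So B = C_11 = 58786.
A − B = 208012 − 58786 = 149226.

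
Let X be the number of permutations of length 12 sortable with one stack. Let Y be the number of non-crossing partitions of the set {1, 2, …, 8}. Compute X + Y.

209442

By Knuth's characterisation, the stack-sortable permutations of length 12 are the 231-avoiders, numbering C_12. So X = C_12 = 208012.
The non-crossing partitions of [8] form a lattice of size C_8. So Y = C_8 = 1430.
X + Y = 208012 + 1430 = 209442.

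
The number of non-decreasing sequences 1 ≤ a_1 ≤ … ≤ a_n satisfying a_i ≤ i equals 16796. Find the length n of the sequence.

10

Such sub-staircase sequences of length n are counted by C_n, and C_10 = 16796.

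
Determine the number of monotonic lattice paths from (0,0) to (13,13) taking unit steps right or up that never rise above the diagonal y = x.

742900

Monotone paths in an n×n grid that stay weakly below the diagonal are counted by C_n; here n = 13.
C_13 = C(26,13)/14 = 10400600/14 = 742900.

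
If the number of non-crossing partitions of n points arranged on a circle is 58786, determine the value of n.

Non-crossing partitions of [n] are counted by C_n. Since C_11 = 58786, the index is 11.

11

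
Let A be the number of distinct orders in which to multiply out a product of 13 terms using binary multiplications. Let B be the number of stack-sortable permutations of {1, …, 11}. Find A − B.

149226

Parenthesizations of m factors correspond to full binary trees with m leaves, counted by C_{m−1}; m = 13 gives C_12. So A = C_12 = 208012.
Stack-sortable permutations are exactly the 231-avoiding ones, counted by C_n; here n = 11. So B = C_11 = 58786.
A − B = 208012 − 58786 = 149226.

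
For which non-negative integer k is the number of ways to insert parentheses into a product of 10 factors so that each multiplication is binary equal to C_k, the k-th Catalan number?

9

Ways to associate a product of 10 factors correspond to binary trees on 10 leaves, so the count is C_9.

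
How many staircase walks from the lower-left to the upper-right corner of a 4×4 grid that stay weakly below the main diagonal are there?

Monotone paths in an n×n grid that stay weakly below the diagonal are counted by C_n; here n = 4.
C_4 = 14.

14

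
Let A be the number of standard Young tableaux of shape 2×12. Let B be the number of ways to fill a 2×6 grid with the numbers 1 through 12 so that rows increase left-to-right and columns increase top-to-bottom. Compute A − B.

207880

Standard Young tableaux of shape 2×n are counted by C_n; here n = 12. So A = C_12 = 208012.
By the hook-length formula (or a Dyck-path bijection), SYT of shape 2×6 number C_6. So B = C_6 = 132.
A − B = 208012 − 132 = 207880.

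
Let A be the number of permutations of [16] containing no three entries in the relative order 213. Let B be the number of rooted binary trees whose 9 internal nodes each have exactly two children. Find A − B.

35352808

For any fixed pattern of length 3, the pattern-avoiding permutations of [16] number C_16. So A = C_16 = 35357670.
The number of full binary trees on 9 internal nodes is the Catalan number C_9. So B = C_9 = 4862.
A − B = 35357670 − 4862 = 35352808.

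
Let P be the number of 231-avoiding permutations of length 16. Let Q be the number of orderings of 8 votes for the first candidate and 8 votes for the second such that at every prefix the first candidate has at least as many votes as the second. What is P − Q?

35356240

For any fixed pattern of length 3, the pattern-avoiding permutations of [16] number C_16. So P = C_16 = 35357670.
Ballot sequences with n votes each where one side never trails are Dyck words, counted by C_n; here n = 8. So Q = C_8 = 1430.
P − Q = 35357670 − 1430 = 35356240.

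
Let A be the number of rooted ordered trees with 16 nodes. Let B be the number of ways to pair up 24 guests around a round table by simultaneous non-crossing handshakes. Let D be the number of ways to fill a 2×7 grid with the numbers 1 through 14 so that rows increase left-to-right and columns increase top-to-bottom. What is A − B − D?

9486404

A rooted plane tree on 16 nodes has 15 edges, and such trees are counted by C_15. So A = C_15 = 9694845.
With 24 = 2·12 people, non-crossing handshake pairings are non-crossing perfect matchings on a circle, counted by C_12. So B = C_12 = 208012.
By the hook-length formula (or a Dyck-path bijection), SYT of shape 2×7 number C_7. So D = C_7 = 429.
A − B − D = 9694845 − 208012 − 429 = 9486404.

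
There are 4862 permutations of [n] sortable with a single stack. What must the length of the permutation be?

9

Stack-sortable permutations of [n] are counted by C_n; 4862 = C_9.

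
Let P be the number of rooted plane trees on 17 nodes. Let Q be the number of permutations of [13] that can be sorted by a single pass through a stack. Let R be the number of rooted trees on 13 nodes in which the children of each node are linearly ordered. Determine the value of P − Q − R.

34406758

A rooted plane tree on 17 nodes has 16 edges, and such trees are counted by C_16. So P = C_16 = 35357670.
Stack-sortable permutations are exactly the 231-avoiding ones, counted by C_n; here n = 13. So Q = C_13 = 742900.
Rooted ordered (plane) trees on m nodes have m−1 edges and are counted by C_{m−1}; m = 13 gives C_12. So R = C_12 = 208012.
P − Q − R = 35357670 − 742900 − 208012 = 34406758.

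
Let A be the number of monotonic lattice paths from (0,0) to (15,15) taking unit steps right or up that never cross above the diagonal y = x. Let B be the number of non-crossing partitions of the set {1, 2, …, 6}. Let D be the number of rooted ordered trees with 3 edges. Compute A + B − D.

9694972

Monotone paths in an n×n grid that stay weakly below the diagonal are counted by C_n; here n = 15. So A = C_15 = 9694845.
The non-crossing partitions of [6] form a lattice of size C_6. So B = C_6 = 132.
A rooted plane tree with 3 edges has 4 nodes, and the count is C_3. So D = C_3 = 5.
A + B − D = 9694845 + 132 − 5 = 9694972.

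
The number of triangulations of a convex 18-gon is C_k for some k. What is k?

A convex 18-gon is triangulated into 16 triangles, and the number of such triangulations is the Catalan number C_{18−2} = C_16.

16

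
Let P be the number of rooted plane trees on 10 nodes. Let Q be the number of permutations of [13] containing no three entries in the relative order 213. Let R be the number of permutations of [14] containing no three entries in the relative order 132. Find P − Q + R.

Rooted ordered (plane) trees on m nodes have m−1 edges and are counted by C_{m−1}; m = 10 gives C_9. So P = C_9 = 4862.
Permutations of [n] avoiding any single length-3 pattern are counted by C_n; here n = 13. So Q = C_13 = 742900.
Permutations of [n] avoiding any single length-3 pattern are counted by C_n; here n = 14. So R = C_14 = 2674440.
P − Q + R = 4862 − 742900 + 2674440 = 1936402.

1936402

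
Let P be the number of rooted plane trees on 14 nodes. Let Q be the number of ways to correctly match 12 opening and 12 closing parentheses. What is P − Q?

Rooted ordered (plane) trees on m nodes have m−1 edges and are counted by C_{m−1}; m = 14 gives C_13. So P = C_13 = 742900.
With 12 pairs the number of balanced bracket strings is the Catalan number C_12. So Q = C_12 = 208012.
P − Q = 742900 − 208012 = 534888.

534888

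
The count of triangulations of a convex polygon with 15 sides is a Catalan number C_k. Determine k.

13

Triangulations of a convex m-gon are counted by C_{m−2}; with m = 15 this is C_13.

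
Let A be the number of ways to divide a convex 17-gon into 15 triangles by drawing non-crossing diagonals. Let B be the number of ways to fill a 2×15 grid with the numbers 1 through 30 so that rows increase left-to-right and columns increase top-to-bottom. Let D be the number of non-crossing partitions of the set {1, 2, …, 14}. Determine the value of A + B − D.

The number of triangulations of a 17-gon is the Catalan number C_15 (index = sides − 2). So A = C_15 = 9694845.
Standard Young tableaux of shape 2×n are counted by C_n; here n = 15. So B = C_15 = 9694845.
Non-crossing partitions of an n-element set are counted by C_n; here n = 14. So D = C_14 = 2674440.
A + B − D = 9694845 + 9694845 − 2674440 = 16715250.

16715250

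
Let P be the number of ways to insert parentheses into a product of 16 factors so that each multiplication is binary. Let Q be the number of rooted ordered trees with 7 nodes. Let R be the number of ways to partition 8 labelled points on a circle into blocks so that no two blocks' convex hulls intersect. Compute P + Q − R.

9693547

Bracketing 16 factors into binary products is counted by C_{16−1} = C_15. So P = C_15 = 9694845.
Rooted ordered (plane) trees on m nodes have m−1 edges and are counted by C_{m−1}; m = 7 gives C_6. So Q = C_6 = 132.
Non-crossing partitions of an n-element set are counted by C_n; here n = 8. So R = C_8 = 1430.
P + Q − R = 9694845 + 132 − 1430 = 9693547.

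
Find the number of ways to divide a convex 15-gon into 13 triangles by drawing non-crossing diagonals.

742900

The number of triangulations of a 15-gon is the Catalan number C_13 (index = sides − 2).
C_13 = 742900.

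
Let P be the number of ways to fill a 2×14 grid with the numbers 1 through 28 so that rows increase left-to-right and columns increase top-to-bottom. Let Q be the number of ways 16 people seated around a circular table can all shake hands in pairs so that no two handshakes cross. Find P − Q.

2673010

By the hook-length formula (or a Dyck-path bijection), SYT of shape 2×14 number C_14. So P = C_14 = 2674440.
Non-crossing handshake pairings of 2n people are counted by C_n; 16 people gives n = 8. So Q = C_8 = 1430.
P − Q = 2674440 − 1430 = 2673010.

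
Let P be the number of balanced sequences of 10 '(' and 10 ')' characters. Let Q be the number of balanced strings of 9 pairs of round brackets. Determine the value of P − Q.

With 10 pairs the number of balanced bracket strings is the Catalan number C_10. So P = C_10 = 16796.
Balanced strings of n pairs of brackets are counted by C_n; here n = 9. So Q = C_9 = 4862.
P − Q = 16796 − 4862 = 11934.

11934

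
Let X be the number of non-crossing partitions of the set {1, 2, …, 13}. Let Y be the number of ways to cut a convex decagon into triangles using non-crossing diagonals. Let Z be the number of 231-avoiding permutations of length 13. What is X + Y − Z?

The non-crossing partitions of [13] form a lattice of size C_13. So X = C_13 = 742900.
Triangulations of a convex m-gon are counted by C_{m−2}; with m = 10 this is C_8. So Y = C_8 = 1430.
Permutations of [n] avoiding any single length-3 pattern are counted by C_n; here n = 13. So Z = C_13 = 742900.
X + Y − Z = 742900 + 1430 − 742900 = 1430.

1430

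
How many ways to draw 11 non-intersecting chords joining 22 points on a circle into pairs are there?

58786

Pairing 22 circle points by 11 non-crossing chords gives C_11 matchings.
C_11 = C_10 · 2(2·10+1)/(10+2) = 16796 · 42/12 = 58786.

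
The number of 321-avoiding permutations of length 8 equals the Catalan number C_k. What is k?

8

For any fixed pattern of length 3, the pattern-avoiding permutations of [8] number C_8.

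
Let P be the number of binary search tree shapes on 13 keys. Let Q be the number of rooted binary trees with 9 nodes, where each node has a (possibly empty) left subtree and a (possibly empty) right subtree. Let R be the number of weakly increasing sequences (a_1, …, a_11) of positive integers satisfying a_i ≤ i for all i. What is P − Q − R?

679252

Binary trees (left/right distinguished) on n nodes are counted by C_n; here n = 13. So P = C_13 = 742900.
Rooted binary trees with 9 nodes (each child slot possibly empty) number C_9. So Q = C_9 = 4862.
Such sub-staircase sequences of length n are counted by C_n; here n = 11. So R = C_11 = 58786.
P − Q − R = 742900 − 4862 − 58786 = 679252.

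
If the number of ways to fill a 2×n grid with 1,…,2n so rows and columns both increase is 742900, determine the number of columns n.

13

Standard Young tableaux of shape 2×n are counted by C_n, and C_13 = 742900.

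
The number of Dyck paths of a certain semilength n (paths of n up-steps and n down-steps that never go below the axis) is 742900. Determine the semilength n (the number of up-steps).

Dyck paths of semilength n are counted by C_n; 742900 = C_13.

13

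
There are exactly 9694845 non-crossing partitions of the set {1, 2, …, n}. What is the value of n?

Non-crossing partitions of [n] are counted by C_n. Since C_15 = 9694845, the index is 15.

15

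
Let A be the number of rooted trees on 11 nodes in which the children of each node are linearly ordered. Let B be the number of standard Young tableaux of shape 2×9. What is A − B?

11934

A rooted plane tree on 11 nodes has 10 edges, and such trees are counted by C_10. So A = C_10 = 16796.
By the hook-length formula (or a Dyck-path bijection), SYT of shape 2×9 number C_9. So B = C_9 = 4862.
A − B = 16796 − 4862 = 11934.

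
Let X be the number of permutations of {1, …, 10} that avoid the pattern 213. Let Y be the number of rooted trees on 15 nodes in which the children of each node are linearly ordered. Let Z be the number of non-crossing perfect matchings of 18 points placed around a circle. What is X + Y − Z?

For any fixed pattern of length 3, the pattern-avoiding permutations of [10] number C_10. So X = C_10 = 16796.
Rooted ordered (plane) trees on m nodes have m−1 edges and are counted by C_{m−1}; m = 15 gives C_14. So Y = C_14 = 2674440.
Non-crossing perfect matchings of 2n points on a circle are counted by C_n; with 18 points, n = 9. So Z = C_9 = 4862.
X + Y − Z = 16796 + 2674440 − 4862 = 2686374.

2686374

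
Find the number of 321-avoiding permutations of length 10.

Permutations of [n] avoiding any single length-3 pattern are counted by C_n; here n = 10.
C_10 = C_9 · 2(2·9+1)/(9+2) = 4862 · 38/11 = 16796.

16796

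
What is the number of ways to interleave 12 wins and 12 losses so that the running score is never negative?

208012

Reading a vote for the leader as '(' and for the other as ')' turns such a sequence into a balanced string of 12 pairs, so the count is C_12.
C_12 = C(24,12)/13 = 2704156/13 = 208012.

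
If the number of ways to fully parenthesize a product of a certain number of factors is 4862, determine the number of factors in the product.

10

Parenthesizations of m factors are counted by C_{m−1}. The Catalan number equal to 4862 is C_9.
So the index is 9, and the number of factors is 9 + 1 = 10.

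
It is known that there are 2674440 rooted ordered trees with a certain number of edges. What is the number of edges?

14

Rooted ordered trees with n edges are counted by C_n, and C_14 = 2674440.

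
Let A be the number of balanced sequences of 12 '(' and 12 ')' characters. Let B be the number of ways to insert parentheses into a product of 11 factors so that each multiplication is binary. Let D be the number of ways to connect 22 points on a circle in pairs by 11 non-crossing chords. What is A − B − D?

With 12 pairs the number of balanced bracket strings is the Catalan number C_12. So A = C_12 = 208012.
Bracketing 11 factors into binary products is counted by C_{11−1} = C_10. So B = C_10 = 16796.
Non-crossing perfect matchings of 2n points on a circle are counted by C_n; with 22 points, n = 11. So D = C_11 = 58786.
A − B − D = 208012 − 16796 − 58786 = 132430.

132430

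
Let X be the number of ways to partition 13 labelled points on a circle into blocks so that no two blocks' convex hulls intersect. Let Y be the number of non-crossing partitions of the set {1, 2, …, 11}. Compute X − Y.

684114

The non-crossing partitions of [13] form a lattice of size C_13. So X = C_13 = 742900.
Non-crossing partitions of an n-element set are counted by C_n; here n = 11. So Y = C_11 = 58786.
X − Y = 742900 − 58786 = 684114.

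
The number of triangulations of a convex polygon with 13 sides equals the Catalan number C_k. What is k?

Triangulations of a convex m-gon are counted by C_{m−2}; with m = 13 this is C_11.

11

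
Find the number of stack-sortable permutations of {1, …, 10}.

By Knuth's characterisation, the stack-sortable permutations of length 10 are the 231-avoiders, numbering C_10.
C_10 = C(20,10)/11 = 184756/11 = 16796.

16796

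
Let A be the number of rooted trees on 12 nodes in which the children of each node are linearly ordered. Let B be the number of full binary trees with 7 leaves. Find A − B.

Rooted ordered (plane) trees on m nodes have m−1 edges and are counted by C_{m−1}; m = 12 gives C_11. So A = C_11 = 58786.
A full binary tree with L leaves has L−1 internal nodes and is counted by C_{L−1}; L = 7 gives C_6. So B = C_6 = 132.
A − B = 58786 − 132 = 58654.

58654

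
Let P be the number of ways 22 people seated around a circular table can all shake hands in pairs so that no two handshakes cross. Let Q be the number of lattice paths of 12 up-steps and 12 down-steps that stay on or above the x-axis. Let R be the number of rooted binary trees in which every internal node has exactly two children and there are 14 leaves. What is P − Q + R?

593674

Non-crossing handshake pairings of 2n people are counted by C_n; 22 people gives n = 11. So P = C_11 = 58786.
Dyck paths of semilength n (length 2n) are counted by C_n; here n = 12. So Q = C_12 = 208012.
A full binary tree with L leaves has L−1 internal nodes and is counted by C_{L−1}; L = 14 gives C_13. So R = C_13 = 742900.
P − Q + R = 58786 − 208012 + 742900 = 593674.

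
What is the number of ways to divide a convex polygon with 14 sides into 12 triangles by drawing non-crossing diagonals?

208012

Triangulations of a convex m-gon are counted by C_{m−2}; with m = 14 this is C_12.
C_12 = C(24,12)/13 = 2704156/13 = 208012.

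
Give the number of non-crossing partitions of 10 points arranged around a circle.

The non-crossing partitions of [10] form a lattice of size C_10.
C_10 = 16796.

16796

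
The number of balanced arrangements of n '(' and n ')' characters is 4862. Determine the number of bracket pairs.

Balanced strings of n bracket-pairs are counted by C_n. The Catalan number equal to 4862 is C_9.

9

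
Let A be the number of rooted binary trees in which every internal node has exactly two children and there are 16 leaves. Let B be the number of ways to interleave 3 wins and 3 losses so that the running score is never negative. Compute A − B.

9694840

A full binary tree with L leaves has L−1 internal nodes and is counted by C_{L−1}; L = 16 gives C_15. So A = C_15 = 9694845.
Reading a vote for the leader as '(' and for the other as ')' turns such a sequence into a balanced string of 3 pairs, so the count is C_3. So B = C_3 = 5.
A − B = 9694845 − 5 = 9694840.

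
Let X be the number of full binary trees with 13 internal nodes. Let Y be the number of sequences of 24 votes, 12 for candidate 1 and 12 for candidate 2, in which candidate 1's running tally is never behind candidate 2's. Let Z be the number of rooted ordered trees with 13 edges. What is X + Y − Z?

The number of full binary trees on 13 internal nodes is the Catalan number C_13. So X = C_13 = 742900.
Reading a vote for the leader as '(' and for the other as ')' turns such a sequence into a balanced string of 12 pairs, so the count is C_12. So Y = C_12 = 208012.
A rooted plane tree with 13 edges has 14 nodes, and the count is C_13. So Z = C_13 = 742900.
X + Y − Z = 742900 + 208012 − 742900 = 208012.

208012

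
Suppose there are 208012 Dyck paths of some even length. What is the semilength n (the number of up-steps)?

12

Dyck paths of semilength n are counted by C_n. Since C_12 = 208012, the index is 12.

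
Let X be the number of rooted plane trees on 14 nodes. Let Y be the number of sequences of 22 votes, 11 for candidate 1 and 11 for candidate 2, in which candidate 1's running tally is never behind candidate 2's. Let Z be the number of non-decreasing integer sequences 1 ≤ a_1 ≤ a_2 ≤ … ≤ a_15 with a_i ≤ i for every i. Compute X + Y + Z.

A rooted plane tree on 14 nodes has 13 edges, and such trees are counted by C_13. So X = C_13 = 742900.
Reading a vote for the leader as '(' and for the other as ')' turns such a sequence into a balanced string of 11 pairs, so the count is C_11. So Y = C_11 = 58786.
Weakly increasing sequences with a_i ≤ i biject with Dyck paths of semilength 15, so there are C_15. So Z = C_15 = 9694845.
X + Y + Z = 742900 + 58786 + 9694845 = 10496531.

10496531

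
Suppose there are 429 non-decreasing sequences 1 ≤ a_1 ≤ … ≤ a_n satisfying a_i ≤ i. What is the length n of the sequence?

7

Such sub-staircase sequences of length n are counted by C_n. The Catalan number equal to 429 is C_7.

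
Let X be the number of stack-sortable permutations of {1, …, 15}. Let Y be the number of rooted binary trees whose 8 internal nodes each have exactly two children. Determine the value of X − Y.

By Knuth's characterisation, the stack-sortable permutations of length 15 are the 231-avoiders, numbering C_15. So X = C_15 = 9694845.
The number of full binary trees on 8 internal nodes is the Catalan number C_8. So Y = C_8 = 1430.
X − Y = 9694845 − 1430 = 9693415.

9693415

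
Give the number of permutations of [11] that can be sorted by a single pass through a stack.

Stack-sortable permutations are exactly the 231-avoiding ones, counted by C_n; here n = 11.
C_11 = 58786.

58786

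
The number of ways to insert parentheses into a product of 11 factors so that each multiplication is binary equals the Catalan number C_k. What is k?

10

Parenthesizations of m factors correspond to full binary trees with m leaves, counted by C_{m−1}; m = 11 gives C_10.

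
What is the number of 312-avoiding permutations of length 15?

Permutations of [n] avoiding any single length-3 pattern are counted by C_n; here n = 15.
C_15 = C(30,15)/16 = 155117520/16 = 9694845.

9694845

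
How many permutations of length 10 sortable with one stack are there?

Stack-sortable permutations are exactly the 231-avoiding ones, counted by C_n; here n = 10.
C_10 = C(20,10)/11 = 184756/11 = 16796.

16796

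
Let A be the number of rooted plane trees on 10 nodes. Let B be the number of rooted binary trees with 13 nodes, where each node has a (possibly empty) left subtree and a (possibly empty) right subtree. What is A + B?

Rooted ordered (plane) trees on m nodes have m−1 edges and are counted by C_{m−1}; m = 10 gives C_9. So A = C_9 = 4862.
Rooted binary trees with 13 nodes (each child slot possibly empty) number C_13. So B = C_13 = 742900.
A + B = 4862 + 742900 = 747762.

747762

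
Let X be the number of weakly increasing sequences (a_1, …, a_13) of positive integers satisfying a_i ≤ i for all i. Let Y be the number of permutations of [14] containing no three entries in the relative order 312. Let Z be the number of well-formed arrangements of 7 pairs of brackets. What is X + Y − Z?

Such sub-staircase sequences of length n are counted by C_n; here n = 13. So X = C_13 = 742900.
For any fixed pattern of length 3, the pattern-avoiding permutations of [14] number C_14. So Y = C_14 = 2674440.
A balanced arrangement of 7 bracket pairs is a Dyck word of semilength 7, so the count is C_7. So Z = C_7 = 429.
X + Y − Z = 742900 + 2674440 − 429 = 3416911.

3416911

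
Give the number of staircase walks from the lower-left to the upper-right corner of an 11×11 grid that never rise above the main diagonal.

58786

Monotone paths in an n×n grid that stay weakly below the diagonal are counted by C_n; here n = 11.
C_11 = C(22,11)/12 = 705432/12 = 58786.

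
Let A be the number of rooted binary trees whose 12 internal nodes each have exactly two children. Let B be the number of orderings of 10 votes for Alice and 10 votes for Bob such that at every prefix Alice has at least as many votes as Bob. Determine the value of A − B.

Full binary trees with n internal nodes are counted by C_n; here n = 12. So A = C_12 = 208012.
Reading a vote for the leader as '(' and for the other as ')' turns such a sequence into a balanced string of 10 pairs, so the count is C_10. So B = C_10 = 16796.
A − B = 208012 − 16796 = 191216.

191216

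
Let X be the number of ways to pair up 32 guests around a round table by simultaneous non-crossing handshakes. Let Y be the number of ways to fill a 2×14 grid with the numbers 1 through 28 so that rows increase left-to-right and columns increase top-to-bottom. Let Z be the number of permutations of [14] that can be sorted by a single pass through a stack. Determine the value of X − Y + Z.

35357670

With 32 = 2·16 people, non-crossing handshake pairings are non-crossing perfect matchings on a circle, counted by C_16. So X = C_16 = 35357670.
By the hook-length formula (or a Dyck-path bijection), SYT of shape 2×14 number C_14. So Y = C_14 = 2674440.
By Knuth's characterisation, the stack-sortable permutations of length 14 are the 231-avoiders, numbering C_14. So Z = C_14 = 2674440.
X − Y + Z = 35357670 − 2674440 + 2674440 = 35357670.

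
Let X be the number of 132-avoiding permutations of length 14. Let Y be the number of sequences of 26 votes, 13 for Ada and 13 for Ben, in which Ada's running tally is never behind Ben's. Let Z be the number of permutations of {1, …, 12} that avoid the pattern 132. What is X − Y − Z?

Permutations of [n] avoiding any single length-3 pattern are counted by C_n; here n = 14. So X = C_14 = 2674440.
Ballot sequences with n votes each where one side never trails are Dyck words, counted by C_n; here n = 13. So Y = C_13 = 742900.
For any fixed pattern of length 3, the pattern-avoiding permutations of [12] number C_12. So Z = C_12 = 208012.
X − Y − Z = 2674440 − 742900 − 208012 = 1723528.

1723528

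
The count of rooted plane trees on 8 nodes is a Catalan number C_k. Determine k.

Rooted ordered (plane) trees on m nodes have m−1 edges and are counted by C_{m−1}; m = 8 gives C_7.

7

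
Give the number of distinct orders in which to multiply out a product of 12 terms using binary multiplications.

58786

Bracketing 12 factors into binary products is counted by C_{12−1} = C_11.
C_11 = C(22,11)/12 = 705432/12 = 58786.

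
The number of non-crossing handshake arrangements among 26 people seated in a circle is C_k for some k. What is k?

Non-crossing handshake pairings of 2n people are counted by C_n; 26 people gives n = 13.

13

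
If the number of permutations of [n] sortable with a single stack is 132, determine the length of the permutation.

Stack-sortable permutations of [n] are counted by C_n, and C_6 = 132.

6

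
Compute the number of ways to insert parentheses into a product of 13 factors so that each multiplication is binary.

208012

Ways to associate a product of 13 factors correspond to binary trees on 13 leaves, so the count is C_12.
C_12 = C_11 · 2(2·11+1)/(11+2) = 58786 · 46/13 = 208012.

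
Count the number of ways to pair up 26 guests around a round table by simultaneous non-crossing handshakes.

742900

Non-crossing handshake pairings of 2n people are counted by C_n; 26 people gives n = 13.
C_13 = 742900.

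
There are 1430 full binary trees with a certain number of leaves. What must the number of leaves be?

Full binary trees with L leaves are counted by C_{L−1}; 1430 = C_8.
So the index is 8, and the number of leaves is 8 + 1 = 9.

9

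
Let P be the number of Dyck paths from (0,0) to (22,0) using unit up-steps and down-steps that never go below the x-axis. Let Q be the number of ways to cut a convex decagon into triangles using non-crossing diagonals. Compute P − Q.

57356

Dyck paths of semilength n (length 2n) are counted by C_n; here n = 11. So P = C_11 = 58786.
Triangulations of a convex m-gon are counted by C_{m−2}; with m = 10 this is C_8. So Q = C_8 = 1430.
P − Q = 58786 − 1430 = 57356.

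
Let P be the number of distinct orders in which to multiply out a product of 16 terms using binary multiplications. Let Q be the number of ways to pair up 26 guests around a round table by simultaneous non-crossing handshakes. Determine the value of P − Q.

Bracketing 16 factors into binary products is counted by C_{16−1} = C_15. So P = C_15 = 9694845.
With 26 = 2·13 people, non-crossing handshake pairings are non-crossing perfect matchings on a circle, counted by C_13. So Q = C_13 = 742900.
P − Q = 9694845 − 742900 = 8951945.

8951945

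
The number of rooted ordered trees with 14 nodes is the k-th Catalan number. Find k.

13

A rooted plane tree on 14 nodes has 13 edges, and such trees are counted by C_13.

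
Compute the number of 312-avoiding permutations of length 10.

16796

For any fixed pattern of length 3, the pattern-avoiding permutations of [10] number C_10.
C_10 = C(20,10)/11 = 184756/11 = 16796.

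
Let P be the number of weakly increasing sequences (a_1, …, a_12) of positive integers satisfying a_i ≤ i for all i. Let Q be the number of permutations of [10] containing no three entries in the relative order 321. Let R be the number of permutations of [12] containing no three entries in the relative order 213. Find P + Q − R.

Such sub-staircase sequences of length n are counted by C_n; here n = 12. So P = C_12 = 208012.
For any fixed pattern of length 3, the pattern-avoiding permutations of [10] number C_10. So Q = C_10 = 16796.
Permutations of [n] avoiding any single length-3 pattern are counted by C_n; here n = 12. So R = C_12 = 208012.
P + Q − R = 208012 + 16796 − 208012 = 16796.

16796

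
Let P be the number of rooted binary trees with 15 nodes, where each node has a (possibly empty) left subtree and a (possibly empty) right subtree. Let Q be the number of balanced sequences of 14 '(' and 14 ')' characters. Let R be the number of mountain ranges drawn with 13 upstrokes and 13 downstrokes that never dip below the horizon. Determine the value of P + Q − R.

Binary trees (left/right distinguished) on n nodes are counted by C_n; here n = 15. So P = C_15 = 9694845.
With 14 pairs the number of balanced bracket strings is the Catalan number C_14. So Q = C_14 = 2674440.
A Dyck path with 13 up-steps and 13 down-steps has semilength 13, so there are C_13 of them. So R = C_13 = 742900.
P + Q − R = 9694845 + 2674440 − 742900 = 11626385.

11626385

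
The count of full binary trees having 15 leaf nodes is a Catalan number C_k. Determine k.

14

A full binary tree with L leaves has L−1 internal nodes and is counted by C_{L−1}; L = 15 gives C_14.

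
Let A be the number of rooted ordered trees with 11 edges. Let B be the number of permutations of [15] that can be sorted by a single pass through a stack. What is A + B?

9753631

A rooted plane tree with 11 edges has 12 nodes, and the count is C_11. So A = C_11 = 58786.
By Knuth's characterisation, the stack-sortable permutations of length 15 are the 231-avoiders, numbering C_15. So B = C_15 = 9694845.
A + B = 58786 + 9694845 = 9753631.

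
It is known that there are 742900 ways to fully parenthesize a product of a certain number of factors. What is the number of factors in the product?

Parenthesizations of m factors are counted by C_{m−1}; 742900 = C_13.
So the index is 13, and the number of factors is 13 + 1 = 14.

14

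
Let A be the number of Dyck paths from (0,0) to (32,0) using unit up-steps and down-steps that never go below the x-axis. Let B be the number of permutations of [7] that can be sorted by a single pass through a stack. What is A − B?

35357241

Paths of 16 up- and 16 down-steps that never dip below the axis are Dyck paths; their count is C_16. So A = C_16 = 35357670.
Stack-sortable permutations are exactly the 231-avoiding ones, counted by C_n; here n = 7. So B = C_7 = 429.
A − B = 35357670 − 429 = 35357241.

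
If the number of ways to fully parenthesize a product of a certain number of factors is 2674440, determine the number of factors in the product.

15

Parenthesizations of m factors are counted by C_{m−1}. The Catalan number equal to 2674440 is C_14.
So the index is 14, and the number of factors is 14 + 1 = 15.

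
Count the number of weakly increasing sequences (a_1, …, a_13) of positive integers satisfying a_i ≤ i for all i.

Weakly increasing sequences with a_i ≤ i biject with Dyck paths of semilength 13, so there are C_13.
C_13 = C_12 · 2(2·12+1)/(12+2) = 208012 · 50/14 = 742900.

742900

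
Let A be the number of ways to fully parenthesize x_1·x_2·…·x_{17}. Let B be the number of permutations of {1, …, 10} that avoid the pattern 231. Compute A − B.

35340874

Parenthesizations of m factors correspond to full binary trees with m leaves, counted by C_{m−1}; m = 17 gives C_16. So A = C_16 = 35357670.
For any fixed pattern of length 3, the pattern-avoiding permutations of [10] number C_10. So B = C_10 = 16796.
A − B = 35357670 − 16796 = 35340874.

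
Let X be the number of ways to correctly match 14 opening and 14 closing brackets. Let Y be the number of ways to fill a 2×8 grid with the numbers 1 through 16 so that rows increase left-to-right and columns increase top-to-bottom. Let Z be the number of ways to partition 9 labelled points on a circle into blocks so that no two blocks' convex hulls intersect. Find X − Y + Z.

2677872

A balanced arrangement of 14 bracket pairs is a Dyck word of semilength 14, so the count is C_14. So X = C_14 = 2674440.
Standard Young tableaux of shape 2×n are counted by C_n; here n = 8. So Y = C_8 = 1430.
Non-crossing partitions of an n-element set are counted by C_n; here n = 9. So Z = C_9 = 4862.
X − Y + Z = 2674440 − 1430 + 4862 = 2677872.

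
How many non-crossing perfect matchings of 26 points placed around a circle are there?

742900

Pairing 26 circle points by 13 non-crossing chords gives C_13 matchings.
C_13 = 742900.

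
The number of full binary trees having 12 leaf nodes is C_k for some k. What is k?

Full binary trees with 12 leaves have 12−1 = 11 internal nodes, so there are C_11 of them.

11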